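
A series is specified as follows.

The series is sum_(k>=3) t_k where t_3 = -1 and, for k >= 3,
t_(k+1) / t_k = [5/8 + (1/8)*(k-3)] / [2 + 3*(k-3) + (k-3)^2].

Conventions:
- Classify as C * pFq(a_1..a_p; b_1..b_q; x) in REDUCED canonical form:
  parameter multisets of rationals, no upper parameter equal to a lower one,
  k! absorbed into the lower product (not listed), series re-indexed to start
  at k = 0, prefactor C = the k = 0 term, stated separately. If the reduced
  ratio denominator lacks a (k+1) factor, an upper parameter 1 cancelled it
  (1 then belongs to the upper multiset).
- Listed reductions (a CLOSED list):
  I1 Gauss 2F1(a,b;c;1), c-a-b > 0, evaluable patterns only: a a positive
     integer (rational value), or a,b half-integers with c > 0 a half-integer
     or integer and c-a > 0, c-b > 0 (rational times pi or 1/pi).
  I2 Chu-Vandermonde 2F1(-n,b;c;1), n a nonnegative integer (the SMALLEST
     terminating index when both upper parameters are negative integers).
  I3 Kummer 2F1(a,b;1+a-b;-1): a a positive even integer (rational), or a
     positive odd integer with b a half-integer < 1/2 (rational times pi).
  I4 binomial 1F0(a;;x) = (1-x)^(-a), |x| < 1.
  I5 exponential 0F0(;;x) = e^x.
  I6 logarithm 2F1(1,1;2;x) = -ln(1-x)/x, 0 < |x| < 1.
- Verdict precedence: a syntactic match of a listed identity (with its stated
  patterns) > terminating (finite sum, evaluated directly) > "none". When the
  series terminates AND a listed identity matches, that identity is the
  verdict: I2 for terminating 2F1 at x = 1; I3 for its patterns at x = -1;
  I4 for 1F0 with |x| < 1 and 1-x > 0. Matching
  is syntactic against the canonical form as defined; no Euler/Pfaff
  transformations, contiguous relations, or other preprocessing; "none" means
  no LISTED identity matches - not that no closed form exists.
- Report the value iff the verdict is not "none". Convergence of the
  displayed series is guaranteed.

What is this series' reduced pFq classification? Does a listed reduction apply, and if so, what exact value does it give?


The series (x = 1/8) is 1F1: upper {5}, lower {2}, prefactor -1. Verdict: none - at argument 1/8 the multisets {5} ; {2} match no listed identity.

Structural cue: from the first term -1: roots of the ratio polynomials (prefactor -1) are the negated parameters.
Ratio: r(k) = (1/8) * (k+5) / [(k+2) (k+1)] - rational in k, leading ratio (1/8); with t_0 = -1, classification follows.


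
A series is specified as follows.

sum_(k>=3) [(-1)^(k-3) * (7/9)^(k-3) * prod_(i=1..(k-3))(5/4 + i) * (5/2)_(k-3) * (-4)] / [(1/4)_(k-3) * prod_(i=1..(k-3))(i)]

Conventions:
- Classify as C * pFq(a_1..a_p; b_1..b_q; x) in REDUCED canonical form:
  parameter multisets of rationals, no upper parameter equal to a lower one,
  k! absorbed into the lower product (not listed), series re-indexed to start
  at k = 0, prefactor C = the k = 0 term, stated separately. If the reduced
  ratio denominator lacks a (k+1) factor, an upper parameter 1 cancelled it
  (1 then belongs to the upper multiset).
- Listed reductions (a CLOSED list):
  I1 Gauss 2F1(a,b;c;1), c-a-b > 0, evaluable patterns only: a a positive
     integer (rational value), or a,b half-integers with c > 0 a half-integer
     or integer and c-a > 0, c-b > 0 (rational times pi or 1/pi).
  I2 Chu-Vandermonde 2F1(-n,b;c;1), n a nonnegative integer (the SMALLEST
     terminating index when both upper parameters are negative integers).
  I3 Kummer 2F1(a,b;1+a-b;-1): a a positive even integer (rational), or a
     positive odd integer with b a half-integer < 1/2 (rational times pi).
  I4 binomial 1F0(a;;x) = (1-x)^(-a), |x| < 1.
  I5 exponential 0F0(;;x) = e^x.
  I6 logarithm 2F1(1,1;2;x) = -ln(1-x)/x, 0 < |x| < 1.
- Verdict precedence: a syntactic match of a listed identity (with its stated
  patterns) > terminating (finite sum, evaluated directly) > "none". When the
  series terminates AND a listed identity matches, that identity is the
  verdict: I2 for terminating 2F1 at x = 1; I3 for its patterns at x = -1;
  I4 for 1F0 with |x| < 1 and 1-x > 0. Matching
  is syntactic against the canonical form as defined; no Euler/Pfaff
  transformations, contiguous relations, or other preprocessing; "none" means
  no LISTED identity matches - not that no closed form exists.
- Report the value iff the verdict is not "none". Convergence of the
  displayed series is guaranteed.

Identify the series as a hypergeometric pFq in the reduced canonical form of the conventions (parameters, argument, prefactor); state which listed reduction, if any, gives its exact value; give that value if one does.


At argument -7/9: a 2F1 with upper {9/4, 5/2}, lower {1/4}, scaled by C = -4. Verdict: none. No listed pattern accepts 2F1(9/4, 5/2; 1/4; -7/9).

The tell: with t_0 = -4, the (-1)^k factor (C = -4, x = -7/9) folds into the argument's sign.
Adjacent-term ratio: r(k) = (-7/9) * (k+9/4) (k+5/2) / [(k+1/4) (k+1)] - rational in k. x = (-7/9); t_0 = -4; negate the roots.


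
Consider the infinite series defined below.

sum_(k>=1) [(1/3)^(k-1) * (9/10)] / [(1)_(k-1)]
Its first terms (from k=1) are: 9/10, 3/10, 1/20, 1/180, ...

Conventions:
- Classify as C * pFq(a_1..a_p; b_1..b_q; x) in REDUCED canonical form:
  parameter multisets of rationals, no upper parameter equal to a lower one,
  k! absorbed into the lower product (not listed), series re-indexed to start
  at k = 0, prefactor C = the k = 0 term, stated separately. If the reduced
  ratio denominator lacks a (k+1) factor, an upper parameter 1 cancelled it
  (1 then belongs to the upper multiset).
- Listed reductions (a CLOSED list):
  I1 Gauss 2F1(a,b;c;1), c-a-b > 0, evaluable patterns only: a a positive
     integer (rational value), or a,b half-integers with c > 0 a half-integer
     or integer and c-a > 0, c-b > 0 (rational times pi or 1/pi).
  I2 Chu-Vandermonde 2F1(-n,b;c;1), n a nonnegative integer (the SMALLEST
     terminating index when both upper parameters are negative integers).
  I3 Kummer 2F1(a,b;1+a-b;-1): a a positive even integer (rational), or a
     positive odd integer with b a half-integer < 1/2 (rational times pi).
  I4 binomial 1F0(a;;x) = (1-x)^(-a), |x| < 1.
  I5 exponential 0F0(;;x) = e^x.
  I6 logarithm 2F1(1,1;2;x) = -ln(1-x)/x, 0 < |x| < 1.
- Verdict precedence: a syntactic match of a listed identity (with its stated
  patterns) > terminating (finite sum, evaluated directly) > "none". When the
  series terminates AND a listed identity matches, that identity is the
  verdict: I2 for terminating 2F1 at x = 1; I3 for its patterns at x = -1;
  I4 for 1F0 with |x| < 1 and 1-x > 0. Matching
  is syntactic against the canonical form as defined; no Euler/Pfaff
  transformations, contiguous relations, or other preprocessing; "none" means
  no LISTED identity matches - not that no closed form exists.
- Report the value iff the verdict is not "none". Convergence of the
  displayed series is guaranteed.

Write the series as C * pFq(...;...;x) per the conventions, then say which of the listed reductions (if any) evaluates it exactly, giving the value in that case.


Reduced: x = 1/3, 0F0, upper = {-}, lower = {-}, C = 9/10. Verdict (x = 1/3): exponential (I5) applies (the 0F0 exponential series at x = 1/3). Value: (9/10) * e^(1/3).

First insight: from the first term 9/10: (1)_k (C = 9/10, x = 1/3) is k! itself.
Consecutive-term ratio: r(k) = (1/3) * 1 / [(k+1)] - rational in k. x = (1/3); t_0 = 9/10; negate the roots.


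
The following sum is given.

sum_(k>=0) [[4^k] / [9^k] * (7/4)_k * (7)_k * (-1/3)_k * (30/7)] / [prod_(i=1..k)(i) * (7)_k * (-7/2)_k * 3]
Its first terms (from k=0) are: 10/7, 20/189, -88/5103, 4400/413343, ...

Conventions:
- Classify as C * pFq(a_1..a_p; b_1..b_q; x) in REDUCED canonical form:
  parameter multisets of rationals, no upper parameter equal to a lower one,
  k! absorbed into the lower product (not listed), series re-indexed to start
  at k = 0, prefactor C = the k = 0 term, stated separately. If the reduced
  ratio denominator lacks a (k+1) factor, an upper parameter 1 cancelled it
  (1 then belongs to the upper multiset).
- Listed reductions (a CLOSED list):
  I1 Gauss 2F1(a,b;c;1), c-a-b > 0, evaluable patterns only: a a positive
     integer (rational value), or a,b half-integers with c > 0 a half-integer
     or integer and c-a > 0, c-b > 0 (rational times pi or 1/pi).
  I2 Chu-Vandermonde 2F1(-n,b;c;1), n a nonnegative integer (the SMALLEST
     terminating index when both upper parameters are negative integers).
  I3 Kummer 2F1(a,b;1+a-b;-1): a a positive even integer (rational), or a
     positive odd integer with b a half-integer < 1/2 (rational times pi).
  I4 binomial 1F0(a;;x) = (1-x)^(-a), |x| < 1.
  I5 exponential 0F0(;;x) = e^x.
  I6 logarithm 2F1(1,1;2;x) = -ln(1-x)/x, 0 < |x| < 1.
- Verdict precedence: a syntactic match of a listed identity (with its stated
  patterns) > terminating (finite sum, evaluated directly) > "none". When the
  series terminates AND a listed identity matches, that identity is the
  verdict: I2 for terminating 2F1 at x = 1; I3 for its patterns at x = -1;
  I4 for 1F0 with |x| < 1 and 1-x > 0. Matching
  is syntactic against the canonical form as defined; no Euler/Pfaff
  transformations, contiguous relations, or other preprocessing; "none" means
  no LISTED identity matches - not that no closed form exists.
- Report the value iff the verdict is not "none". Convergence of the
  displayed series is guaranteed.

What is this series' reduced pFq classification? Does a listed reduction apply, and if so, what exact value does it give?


Canonical form: C = 10/7 times 2F1 with upper {-1/3, 7/4}, lower {-7/2}, x = 4/9. Verdict: none. Every listed pattern misses the 2F1 form at 4/9, upper {-1/3, 7/4}.

Key observation: with t_0 = 10/7, the product of the first k integers (C = 10/7) is k!.
Ratio: r(k) = (4/9) * (k-1/3) (k+7/4) / [(k-7/2) (k+1)] - rational in k, leading ratio (4/9); with t_0 = 10/7, classification follows.


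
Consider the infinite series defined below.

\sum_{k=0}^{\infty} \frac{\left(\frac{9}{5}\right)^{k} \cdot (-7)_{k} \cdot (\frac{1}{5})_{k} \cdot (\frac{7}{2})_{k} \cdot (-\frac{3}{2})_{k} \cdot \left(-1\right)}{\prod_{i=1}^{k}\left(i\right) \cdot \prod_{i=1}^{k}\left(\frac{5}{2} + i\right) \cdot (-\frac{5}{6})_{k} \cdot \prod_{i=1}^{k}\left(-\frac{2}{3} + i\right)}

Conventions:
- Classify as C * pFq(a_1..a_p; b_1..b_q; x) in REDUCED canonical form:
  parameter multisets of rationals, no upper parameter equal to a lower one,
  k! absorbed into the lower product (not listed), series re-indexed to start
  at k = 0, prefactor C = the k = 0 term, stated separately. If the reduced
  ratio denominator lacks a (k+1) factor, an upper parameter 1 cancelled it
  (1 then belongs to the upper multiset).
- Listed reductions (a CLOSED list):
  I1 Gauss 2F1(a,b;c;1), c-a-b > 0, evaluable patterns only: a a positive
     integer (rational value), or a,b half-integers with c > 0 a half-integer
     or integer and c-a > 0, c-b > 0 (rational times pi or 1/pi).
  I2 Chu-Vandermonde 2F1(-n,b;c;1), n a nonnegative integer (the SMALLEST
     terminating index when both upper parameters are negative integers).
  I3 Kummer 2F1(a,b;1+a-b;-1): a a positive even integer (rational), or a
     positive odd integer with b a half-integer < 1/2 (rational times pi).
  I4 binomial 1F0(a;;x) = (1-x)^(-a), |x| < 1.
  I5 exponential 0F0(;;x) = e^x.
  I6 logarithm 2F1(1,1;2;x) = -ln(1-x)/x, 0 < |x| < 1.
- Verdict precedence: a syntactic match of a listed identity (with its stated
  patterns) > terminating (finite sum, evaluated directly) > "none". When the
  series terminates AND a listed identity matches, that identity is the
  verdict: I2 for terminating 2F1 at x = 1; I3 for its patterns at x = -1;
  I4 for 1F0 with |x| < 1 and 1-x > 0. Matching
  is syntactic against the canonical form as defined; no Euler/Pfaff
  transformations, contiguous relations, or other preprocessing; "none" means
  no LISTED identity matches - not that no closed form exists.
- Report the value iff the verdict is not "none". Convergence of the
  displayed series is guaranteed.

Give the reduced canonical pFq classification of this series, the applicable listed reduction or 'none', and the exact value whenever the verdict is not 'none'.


At argument \frac{9}{5}: a 3F2 with upper {-7, -\frac{3}{2}, \frac{1}{5}}, lower {-\frac{5}{6}, \frac{1}{3}}, scaled by C = -1. Verdict: terminating - upper -7 stops the sum at k = 7; the 8 terms are added exactly. Value: \frac{36386360222441448628}{325823211669921875}.

First insight: t_0 = -1 here, and the parameter 7/2 appears in both the upper and lower lists and cancels.
Step ratio: r(k) = \frac{9}{5} * (k-7) (k-\frac{3}{2}) (k+\frac{1}{5}) / [(k-\frac{5}{6}) (k+\frac{1}{3}) (k+1)] - rational; roots negated = parameters, x = \frac{9}{5}, C = -1.


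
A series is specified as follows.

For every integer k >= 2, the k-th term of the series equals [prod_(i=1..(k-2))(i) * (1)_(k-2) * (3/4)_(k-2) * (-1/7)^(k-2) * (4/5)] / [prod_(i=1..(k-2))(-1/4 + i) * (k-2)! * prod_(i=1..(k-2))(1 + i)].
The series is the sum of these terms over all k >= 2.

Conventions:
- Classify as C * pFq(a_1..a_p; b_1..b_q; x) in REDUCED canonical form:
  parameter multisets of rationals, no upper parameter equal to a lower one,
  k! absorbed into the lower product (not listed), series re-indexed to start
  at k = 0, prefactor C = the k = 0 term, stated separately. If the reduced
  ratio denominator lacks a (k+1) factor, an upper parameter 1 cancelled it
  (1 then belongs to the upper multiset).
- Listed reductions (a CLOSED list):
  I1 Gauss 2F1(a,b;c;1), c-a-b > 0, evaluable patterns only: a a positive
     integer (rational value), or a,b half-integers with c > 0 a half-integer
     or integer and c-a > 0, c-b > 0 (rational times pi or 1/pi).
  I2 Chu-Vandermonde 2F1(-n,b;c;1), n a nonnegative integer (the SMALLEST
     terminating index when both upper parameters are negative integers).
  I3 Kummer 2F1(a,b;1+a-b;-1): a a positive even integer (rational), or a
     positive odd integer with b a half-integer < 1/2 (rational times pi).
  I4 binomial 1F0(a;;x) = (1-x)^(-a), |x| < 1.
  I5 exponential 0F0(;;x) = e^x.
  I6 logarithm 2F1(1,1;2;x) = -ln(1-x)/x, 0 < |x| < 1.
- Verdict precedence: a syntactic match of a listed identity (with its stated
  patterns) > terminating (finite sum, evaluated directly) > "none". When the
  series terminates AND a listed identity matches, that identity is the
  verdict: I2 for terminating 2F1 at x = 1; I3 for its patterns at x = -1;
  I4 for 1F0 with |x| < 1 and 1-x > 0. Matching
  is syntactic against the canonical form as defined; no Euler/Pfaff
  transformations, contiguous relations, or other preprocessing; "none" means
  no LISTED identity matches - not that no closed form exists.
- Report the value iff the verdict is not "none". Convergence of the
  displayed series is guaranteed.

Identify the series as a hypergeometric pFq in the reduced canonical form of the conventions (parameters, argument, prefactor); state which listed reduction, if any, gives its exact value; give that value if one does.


First insight: x = (-1/7) and the lower running product (C = 4/5) is a rising factorial.
Step ratio: r(k) = (-1/7) * (k+1) (k+1) / [(k+2) (k+1)] - rational; roots negated = parameters, x = (-1/7), C = 4/5.

The series (x = -1/7) is 2F1: upper {1, 1}, lower {2}, prefactor 4/5. Verdict at x = -1/7: logarithm (I6) matches (the logarithm: parameters (1,1;2), x = -1/7). Exact value: (28/5) * ln(8/7).


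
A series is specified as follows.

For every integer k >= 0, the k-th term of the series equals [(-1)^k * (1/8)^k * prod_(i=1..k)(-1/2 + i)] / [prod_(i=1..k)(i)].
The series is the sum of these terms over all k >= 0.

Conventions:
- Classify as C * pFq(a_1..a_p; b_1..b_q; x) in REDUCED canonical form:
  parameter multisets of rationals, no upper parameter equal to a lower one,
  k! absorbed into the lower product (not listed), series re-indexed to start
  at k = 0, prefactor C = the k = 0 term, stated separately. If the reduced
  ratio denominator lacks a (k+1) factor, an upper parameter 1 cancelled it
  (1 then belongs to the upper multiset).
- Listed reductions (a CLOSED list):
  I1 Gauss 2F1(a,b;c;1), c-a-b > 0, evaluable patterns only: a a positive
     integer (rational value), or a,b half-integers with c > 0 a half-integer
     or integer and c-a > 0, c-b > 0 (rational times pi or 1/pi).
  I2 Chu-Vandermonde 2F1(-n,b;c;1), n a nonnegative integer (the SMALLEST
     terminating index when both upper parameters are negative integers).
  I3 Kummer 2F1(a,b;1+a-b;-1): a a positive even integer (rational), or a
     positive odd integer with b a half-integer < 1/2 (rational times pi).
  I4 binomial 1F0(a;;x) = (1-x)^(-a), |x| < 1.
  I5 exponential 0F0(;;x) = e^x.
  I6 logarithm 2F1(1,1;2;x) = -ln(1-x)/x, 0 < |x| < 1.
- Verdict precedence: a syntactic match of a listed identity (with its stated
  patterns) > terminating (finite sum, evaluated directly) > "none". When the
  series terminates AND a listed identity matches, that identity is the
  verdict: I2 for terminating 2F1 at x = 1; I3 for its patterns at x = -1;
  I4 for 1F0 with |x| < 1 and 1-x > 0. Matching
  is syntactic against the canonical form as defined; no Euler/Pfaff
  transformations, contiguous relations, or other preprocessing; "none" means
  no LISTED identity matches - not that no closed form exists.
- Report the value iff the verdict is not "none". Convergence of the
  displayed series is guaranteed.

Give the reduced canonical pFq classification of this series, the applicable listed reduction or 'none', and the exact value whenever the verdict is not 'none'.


Prefactor 1, argument -1/8: 1F0 with upper {1/2} over lower {-}. Verdict: the binomial series (I4) fires (the 1F0 binomial series: exponent -1/2, x = -1/8). Hence: (9/8)^(-1/2).

Key observation: x = (-1/8) and the (-1)^k factor (C = 1) folds into the argument's sign.
Step ratio: r(k) = (-1/8) * (k+1/2) / [(k+1)] - rational in k. x = (-1/8); t_0 = 1; negate the roots.


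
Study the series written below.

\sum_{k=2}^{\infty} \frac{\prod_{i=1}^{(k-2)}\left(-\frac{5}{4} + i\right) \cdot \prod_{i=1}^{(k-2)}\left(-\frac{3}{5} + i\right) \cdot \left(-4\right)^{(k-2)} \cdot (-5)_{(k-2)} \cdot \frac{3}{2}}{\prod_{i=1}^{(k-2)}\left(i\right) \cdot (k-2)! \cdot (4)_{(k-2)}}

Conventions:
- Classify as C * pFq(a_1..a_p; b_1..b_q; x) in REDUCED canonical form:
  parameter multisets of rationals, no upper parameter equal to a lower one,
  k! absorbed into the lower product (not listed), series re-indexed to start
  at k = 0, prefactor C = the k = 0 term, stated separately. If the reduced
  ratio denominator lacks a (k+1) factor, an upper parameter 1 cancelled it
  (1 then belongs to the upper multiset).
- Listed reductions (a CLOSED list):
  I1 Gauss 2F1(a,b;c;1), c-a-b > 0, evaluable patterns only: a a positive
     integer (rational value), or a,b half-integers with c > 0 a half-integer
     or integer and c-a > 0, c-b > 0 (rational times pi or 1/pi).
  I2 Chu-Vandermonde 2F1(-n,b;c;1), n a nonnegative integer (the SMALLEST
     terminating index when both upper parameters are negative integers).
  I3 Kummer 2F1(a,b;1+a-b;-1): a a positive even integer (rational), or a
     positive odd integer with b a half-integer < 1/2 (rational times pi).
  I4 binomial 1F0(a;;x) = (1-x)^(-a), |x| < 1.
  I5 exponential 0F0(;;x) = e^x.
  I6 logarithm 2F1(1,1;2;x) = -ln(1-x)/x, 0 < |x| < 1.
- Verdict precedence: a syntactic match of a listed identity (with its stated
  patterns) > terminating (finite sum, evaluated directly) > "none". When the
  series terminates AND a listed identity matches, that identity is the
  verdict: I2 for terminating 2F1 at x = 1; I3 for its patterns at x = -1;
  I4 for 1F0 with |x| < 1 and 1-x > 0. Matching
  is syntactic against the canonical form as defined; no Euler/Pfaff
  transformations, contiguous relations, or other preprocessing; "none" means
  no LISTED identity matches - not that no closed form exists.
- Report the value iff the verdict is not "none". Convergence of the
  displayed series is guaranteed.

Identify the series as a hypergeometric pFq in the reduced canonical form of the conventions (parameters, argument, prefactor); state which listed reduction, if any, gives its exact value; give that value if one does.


This is \frac{3}{2} * 3F2(-5, -\frac{1}{4}, \frac{2}{5}; 1, 4; -4) in reduced canonical form. Verdict: terminating. (-5)_k vanishes past k = 5, leaving a 6-term sum, computed directly. Its exact value is -\frac{990291}{1000000}.

First insight: with t_0 = \frac{3}{2}, the running product (C = 3/2, x = -4) telescopes to a rising factorial.
Step ratio: r(k) = -4 * (k-5) (k-\frac{1}{4}) (k+\frac{2}{5}) / [(k+1) (k+4) (k+1)] - rational in k. x = -4; t_0 = \frac{3}{2}; negate the roots.


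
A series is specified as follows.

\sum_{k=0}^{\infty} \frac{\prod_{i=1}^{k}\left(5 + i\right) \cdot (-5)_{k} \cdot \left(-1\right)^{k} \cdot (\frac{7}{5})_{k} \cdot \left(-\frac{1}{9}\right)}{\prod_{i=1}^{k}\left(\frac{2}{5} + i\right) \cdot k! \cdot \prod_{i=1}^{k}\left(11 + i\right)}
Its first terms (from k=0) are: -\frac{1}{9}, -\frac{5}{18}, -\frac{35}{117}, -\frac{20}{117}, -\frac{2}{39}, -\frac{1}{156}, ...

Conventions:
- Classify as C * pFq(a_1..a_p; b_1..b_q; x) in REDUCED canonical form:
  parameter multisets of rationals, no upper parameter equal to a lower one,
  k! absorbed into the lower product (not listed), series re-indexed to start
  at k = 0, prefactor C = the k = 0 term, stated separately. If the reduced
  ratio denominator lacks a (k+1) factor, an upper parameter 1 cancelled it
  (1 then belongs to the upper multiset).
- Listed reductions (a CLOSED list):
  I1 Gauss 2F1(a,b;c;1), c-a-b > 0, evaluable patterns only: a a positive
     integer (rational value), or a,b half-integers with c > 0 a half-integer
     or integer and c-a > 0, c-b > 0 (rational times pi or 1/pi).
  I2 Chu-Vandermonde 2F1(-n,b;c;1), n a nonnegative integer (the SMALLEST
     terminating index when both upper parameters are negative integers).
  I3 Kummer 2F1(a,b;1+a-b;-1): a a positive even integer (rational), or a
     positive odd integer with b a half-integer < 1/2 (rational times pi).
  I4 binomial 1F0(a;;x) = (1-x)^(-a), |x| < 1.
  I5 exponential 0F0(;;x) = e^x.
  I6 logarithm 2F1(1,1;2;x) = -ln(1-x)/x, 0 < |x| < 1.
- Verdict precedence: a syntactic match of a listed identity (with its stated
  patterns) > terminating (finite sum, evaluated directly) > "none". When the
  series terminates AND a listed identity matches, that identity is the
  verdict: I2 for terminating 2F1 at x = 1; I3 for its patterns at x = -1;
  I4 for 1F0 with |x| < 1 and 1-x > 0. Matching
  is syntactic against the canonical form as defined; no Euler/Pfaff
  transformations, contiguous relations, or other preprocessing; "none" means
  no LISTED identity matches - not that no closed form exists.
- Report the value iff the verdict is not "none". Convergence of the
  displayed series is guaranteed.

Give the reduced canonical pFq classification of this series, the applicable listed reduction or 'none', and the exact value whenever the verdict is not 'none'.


x = -1 here; the reduced form reads 2F1, upper {-5, 6}, lower {12}, C = -\frac{1}{9}. Verdict (x = -1): Kummer's theorem (I3) applies (x = -1; c = 12 equals 1+a-b for upper {-5, 6}: listed pattern). Exact value: -\frac{11}{12}.

Structural cue: x = -1 and the lower running product (C = -1/9, x = -1) is a rising factorial.
Term ratio: r(k) = -1 * (k-5) (k+6) / [(k+12) (k+1)] - rational in k, leading ratio -1; with t_0 = -\frac{1}{9}, classification follows.


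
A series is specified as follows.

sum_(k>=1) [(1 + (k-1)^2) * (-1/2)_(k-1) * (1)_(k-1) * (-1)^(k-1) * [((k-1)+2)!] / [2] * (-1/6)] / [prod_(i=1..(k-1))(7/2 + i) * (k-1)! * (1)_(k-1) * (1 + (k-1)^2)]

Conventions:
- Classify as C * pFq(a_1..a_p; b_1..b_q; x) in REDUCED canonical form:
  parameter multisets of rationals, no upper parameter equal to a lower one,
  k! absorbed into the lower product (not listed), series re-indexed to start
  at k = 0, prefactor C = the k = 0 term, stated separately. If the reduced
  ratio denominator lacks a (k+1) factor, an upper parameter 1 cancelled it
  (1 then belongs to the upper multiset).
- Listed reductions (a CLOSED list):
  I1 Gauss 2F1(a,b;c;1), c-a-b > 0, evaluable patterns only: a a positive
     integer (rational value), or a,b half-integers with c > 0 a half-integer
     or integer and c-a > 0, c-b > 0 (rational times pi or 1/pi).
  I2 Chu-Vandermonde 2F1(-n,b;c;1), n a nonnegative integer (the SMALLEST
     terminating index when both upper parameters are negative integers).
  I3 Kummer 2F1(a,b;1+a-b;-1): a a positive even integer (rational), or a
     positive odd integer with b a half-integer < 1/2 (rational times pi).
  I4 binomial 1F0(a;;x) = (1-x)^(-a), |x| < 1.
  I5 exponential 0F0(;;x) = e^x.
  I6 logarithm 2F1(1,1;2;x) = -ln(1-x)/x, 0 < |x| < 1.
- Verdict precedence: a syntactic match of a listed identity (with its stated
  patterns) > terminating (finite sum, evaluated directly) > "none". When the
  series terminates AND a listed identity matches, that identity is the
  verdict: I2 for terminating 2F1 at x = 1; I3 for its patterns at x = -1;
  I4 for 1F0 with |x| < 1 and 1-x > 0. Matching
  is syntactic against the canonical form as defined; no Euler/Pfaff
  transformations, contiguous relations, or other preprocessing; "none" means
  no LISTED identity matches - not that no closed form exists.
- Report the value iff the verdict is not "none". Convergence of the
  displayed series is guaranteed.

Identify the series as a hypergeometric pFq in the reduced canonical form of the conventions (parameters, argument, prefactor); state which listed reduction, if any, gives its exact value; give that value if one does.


The series (x = -1) is 2F1: upper {-1/2, 3}, lower {9/2}, prefactor -1/6. Verdict: the Kummer evaluation I3 matches (x = -1; c = 9/2 equals 1+a-b for upper {-1/2, 3}: listed pattern). Value: (-35/512) * pi.

Key step: from the first term -1/6: the factorial ratio (prefactor -1/6) (k+a-1)!/(a-1)! is a rising factorial (a)_k.
Consecutive-term ratio: r(k) = (-1) * (k-1/2) (k+3) / [(k+9/2) (k+1)] - rational; roots negated = parameters, x = (-1), C = -1/6.


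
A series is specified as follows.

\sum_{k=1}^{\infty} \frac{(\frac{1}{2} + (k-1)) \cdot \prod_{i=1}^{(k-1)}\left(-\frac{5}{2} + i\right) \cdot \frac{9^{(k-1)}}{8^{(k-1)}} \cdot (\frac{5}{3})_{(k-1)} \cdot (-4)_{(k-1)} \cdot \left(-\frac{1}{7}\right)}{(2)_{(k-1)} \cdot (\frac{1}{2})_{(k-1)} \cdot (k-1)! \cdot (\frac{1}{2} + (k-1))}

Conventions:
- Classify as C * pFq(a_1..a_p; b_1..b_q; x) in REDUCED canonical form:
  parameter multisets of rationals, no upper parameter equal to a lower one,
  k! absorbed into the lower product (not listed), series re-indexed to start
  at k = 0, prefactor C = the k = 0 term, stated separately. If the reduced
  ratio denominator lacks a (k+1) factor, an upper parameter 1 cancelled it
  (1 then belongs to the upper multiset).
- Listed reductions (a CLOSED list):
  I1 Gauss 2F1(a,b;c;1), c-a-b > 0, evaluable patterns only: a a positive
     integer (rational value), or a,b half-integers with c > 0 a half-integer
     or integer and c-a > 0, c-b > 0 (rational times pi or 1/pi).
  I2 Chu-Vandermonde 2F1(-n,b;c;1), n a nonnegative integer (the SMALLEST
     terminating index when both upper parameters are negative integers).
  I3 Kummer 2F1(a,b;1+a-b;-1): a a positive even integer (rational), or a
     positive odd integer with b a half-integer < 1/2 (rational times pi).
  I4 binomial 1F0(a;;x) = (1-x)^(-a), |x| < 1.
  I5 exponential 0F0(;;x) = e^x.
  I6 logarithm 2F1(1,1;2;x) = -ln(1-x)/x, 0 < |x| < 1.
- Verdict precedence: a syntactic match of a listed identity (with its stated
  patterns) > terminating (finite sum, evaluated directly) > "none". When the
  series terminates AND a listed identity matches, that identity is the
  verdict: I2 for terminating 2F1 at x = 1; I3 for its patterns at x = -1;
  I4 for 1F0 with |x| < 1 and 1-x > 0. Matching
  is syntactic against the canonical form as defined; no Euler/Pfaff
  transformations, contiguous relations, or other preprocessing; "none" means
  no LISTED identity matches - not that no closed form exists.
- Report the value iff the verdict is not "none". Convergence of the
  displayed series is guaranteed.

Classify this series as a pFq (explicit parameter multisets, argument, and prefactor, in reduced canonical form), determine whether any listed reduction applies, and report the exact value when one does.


The series (x = \frac{9}{8}) is 3F2: upper {-4, -\frac{3}{2}, \frac{5}{3}}, lower {\frac{1}{2}, 2}, prefactor -\frac{1}{7}. Verdict: terminating - the sum ends at index 4 because -4 is a negative integer; exact evaluation follows. Exact value: -\frac{176011}{71680}.

First insight: t_0 being -\frac{1}{7}, the running product (C = -1/7, x = 9/8) telescopes to a rising factorial.
Ratio: r(k) = \frac{9}{8} * (k-4) (k-\frac{3}{2}) (k+\frac{5}{3}) / [(k+\frac{1}{2}) (k+2) (k+1)] - rational; roots negated = parameters, x = \frac{9}{8}, C = -\frac{1}{7}.


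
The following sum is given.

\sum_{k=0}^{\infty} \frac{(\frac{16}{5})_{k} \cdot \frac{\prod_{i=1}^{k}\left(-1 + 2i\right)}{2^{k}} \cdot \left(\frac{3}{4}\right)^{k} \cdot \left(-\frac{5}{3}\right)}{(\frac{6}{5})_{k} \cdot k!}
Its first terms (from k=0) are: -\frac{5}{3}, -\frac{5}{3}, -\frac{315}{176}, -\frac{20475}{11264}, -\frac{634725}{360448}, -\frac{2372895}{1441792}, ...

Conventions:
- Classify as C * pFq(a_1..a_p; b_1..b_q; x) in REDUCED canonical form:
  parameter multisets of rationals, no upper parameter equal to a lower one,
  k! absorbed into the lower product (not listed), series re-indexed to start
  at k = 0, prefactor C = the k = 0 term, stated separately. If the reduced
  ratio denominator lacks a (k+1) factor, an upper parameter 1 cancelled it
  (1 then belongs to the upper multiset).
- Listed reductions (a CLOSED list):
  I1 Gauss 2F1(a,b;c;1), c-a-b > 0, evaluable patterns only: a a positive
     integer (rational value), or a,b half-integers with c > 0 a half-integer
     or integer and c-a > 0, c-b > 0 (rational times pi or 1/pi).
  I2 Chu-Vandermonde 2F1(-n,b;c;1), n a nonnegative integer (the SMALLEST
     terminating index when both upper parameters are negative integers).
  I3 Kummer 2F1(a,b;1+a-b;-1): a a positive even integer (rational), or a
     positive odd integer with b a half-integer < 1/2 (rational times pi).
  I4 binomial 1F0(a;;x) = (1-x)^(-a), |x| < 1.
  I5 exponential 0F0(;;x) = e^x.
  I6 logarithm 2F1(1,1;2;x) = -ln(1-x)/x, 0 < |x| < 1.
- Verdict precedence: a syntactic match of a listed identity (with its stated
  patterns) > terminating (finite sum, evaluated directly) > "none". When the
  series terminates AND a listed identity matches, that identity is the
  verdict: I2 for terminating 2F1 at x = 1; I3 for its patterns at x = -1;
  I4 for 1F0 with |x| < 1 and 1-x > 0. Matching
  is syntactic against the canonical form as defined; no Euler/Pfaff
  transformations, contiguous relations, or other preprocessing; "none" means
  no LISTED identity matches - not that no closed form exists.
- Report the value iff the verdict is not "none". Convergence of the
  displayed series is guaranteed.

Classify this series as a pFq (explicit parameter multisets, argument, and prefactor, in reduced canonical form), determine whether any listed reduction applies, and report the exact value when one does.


With C = -\frac{5}{3}: the canonical form is 2F1(\frac{1}{2}, \frac{16}{5}; \frac{6}{5}; \frac{3}{4}). Verdict: none. A 2F1 with upper {\frac{1}{2}, \frac{16}{5}} fits none of I1-I6 at x = \frac{3}{4}; the sum runs forever.

Key step: from the first term -\frac{5}{3}: the odd product 1*3*...*(2k-1) (C = -5/3, x = 3/4) is 2^k (1/2)_k.
Adjacent-term ratio: r(k) = \frac{3}{4} * (k+\frac{1}{2}) (k+\frac{16}{5}) / [(k+\frac{6}{5}) (k+1)] ; factor over Q: parameters, x = \frac{3}{4}, and C = -\frac{5}{3}.


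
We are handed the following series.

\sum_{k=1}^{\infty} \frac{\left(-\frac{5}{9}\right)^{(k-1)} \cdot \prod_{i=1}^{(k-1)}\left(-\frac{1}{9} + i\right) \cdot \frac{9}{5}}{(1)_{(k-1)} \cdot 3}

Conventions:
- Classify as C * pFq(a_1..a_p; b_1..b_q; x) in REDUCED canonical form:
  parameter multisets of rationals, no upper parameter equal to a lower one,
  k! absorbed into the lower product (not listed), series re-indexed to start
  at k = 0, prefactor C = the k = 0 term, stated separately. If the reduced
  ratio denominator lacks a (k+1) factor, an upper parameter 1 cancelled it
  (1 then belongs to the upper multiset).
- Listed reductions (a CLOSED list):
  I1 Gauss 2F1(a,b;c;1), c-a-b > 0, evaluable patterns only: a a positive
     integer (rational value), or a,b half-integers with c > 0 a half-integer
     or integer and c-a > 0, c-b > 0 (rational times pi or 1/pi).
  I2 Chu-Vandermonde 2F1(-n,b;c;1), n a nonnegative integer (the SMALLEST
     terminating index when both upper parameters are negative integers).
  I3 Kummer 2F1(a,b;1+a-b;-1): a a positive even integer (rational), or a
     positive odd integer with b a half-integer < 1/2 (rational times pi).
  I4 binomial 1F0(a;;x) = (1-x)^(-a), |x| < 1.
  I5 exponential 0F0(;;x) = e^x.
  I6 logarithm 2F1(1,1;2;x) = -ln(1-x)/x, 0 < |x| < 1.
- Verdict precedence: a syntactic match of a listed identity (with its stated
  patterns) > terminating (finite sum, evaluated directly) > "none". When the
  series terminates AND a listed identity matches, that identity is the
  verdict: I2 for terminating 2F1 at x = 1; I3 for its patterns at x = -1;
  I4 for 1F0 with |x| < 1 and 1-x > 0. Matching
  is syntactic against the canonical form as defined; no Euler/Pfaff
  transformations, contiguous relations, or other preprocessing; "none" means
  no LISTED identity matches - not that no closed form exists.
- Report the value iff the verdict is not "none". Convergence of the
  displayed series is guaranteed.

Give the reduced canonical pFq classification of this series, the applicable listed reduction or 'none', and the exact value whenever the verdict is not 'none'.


x = -\frac{5}{9} here; the reduced form reads 1F0, upper {\frac{8}{9}}, lower {-}, C = \frac{3}{5}. Verdict: binomial (I4) matches (the 1F0 binomial series: exponent -8/9, x = -\frac{5}{9}). Exact value: \frac{3}{5} \cdot \left(\frac{14}{9}\right)^{-\frac{8}{9}}.

Key step: x = -\frac{5}{9} and the running product (prefactor 3/5) telescopes to a rising factorial.
Consecutive-term ratio: r(k) = -\frac{5}{9} * (k+\frac{8}{9}) / [(k+1)] - poly over poly, x = -\frac{5}{9} from leading terms; C = \frac{3}{5} at k = 0.


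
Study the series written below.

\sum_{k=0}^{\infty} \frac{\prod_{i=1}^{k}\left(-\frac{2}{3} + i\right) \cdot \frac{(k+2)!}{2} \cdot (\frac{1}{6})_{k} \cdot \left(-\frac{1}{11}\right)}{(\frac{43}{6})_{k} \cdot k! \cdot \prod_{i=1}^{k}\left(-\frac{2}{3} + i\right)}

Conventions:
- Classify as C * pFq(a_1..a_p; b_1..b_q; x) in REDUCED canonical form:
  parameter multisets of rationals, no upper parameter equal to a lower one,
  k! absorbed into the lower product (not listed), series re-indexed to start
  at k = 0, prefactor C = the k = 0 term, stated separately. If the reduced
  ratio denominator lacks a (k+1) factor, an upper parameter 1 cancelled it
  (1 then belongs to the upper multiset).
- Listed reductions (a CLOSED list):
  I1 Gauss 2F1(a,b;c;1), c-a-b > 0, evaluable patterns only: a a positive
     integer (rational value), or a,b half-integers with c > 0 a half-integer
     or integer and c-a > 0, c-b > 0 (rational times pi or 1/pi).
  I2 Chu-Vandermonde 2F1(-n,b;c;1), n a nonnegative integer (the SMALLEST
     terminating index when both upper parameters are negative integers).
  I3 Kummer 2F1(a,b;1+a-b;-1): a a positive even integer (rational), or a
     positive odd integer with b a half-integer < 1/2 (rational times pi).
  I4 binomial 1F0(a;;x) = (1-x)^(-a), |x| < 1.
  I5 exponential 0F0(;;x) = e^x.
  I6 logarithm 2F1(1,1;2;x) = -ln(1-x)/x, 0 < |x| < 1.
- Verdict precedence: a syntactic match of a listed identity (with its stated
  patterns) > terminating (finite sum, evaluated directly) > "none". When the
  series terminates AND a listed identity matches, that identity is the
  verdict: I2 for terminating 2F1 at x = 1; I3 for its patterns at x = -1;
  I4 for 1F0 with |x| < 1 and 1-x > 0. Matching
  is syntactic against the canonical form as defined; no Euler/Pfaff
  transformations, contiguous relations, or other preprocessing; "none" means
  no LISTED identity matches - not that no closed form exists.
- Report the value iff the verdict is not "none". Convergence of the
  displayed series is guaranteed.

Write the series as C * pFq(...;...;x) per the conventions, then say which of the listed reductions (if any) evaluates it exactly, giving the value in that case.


With C = -\frac{1}{11}: the canonical form is 2F1(\frac{1}{6}, 3; \frac{43}{6}; 1). Verdict: Gauss's theorem (I1) fires (x = 1: the Gamma ratio telescopes since c-a-b = 4 > 0 and a = 3 in Z>0). Value: -\frac{5735}{57024}.

First insight: t_0 = -\frac{1}{11} here, and the parameter 1/3 appears in both the upper and lower lists and cancels.
Ratio: r(k) = 1 * (k+\frac{1}{6}) (k+3) / [(k+\frac{43}{6}) (k+1)] - poly over poly, x = 1 from leading terms; C = -\frac{1}{11} at k = 0.


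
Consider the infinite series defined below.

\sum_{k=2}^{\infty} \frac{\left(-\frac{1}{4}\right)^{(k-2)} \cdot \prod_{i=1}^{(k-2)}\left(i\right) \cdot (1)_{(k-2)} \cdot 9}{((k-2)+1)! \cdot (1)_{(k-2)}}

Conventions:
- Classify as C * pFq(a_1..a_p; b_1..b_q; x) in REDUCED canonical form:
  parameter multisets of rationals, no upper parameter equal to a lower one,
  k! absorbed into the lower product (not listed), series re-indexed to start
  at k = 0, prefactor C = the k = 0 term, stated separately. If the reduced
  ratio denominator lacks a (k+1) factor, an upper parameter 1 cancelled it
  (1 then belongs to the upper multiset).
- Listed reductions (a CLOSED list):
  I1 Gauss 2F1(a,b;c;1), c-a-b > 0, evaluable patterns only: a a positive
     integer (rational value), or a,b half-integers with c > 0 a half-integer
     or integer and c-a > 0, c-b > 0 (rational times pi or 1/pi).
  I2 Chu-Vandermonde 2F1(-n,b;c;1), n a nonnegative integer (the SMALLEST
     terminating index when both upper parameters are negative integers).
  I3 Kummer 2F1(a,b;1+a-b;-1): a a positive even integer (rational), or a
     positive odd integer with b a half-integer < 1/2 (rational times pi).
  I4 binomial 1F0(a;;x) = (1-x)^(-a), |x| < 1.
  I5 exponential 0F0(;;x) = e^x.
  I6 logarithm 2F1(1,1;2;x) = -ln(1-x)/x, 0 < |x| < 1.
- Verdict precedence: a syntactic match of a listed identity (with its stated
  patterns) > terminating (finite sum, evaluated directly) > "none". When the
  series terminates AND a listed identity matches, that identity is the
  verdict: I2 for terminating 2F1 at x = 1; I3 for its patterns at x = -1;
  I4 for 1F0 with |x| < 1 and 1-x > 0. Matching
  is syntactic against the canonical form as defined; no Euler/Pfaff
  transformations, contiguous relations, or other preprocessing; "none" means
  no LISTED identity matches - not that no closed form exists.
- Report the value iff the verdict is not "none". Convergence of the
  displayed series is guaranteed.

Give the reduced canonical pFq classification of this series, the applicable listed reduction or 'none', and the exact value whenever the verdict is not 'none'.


With C = 9: the canonical form is 2F1(1, 1; 2; -\frac{1}{4}). Verdict (x = -\frac{1}{4}): the logarithmic series (I6) applies (the logarithm: parameters (1,1;2), x = -\frac{1}{4}). Exact value: 36 \cdot \ln\left(\frac{5}{4}\right).

Structural cue: t_0 being 9, (1)_k (C = 9) is k! itself.
Term ratio: r(k) = -\frac{1}{4} * (k+1) (k+1) / [(k+2) (k+1)] - rational in k, leading ratio -\frac{1}{4}; with t_0 = 9, classification follows.


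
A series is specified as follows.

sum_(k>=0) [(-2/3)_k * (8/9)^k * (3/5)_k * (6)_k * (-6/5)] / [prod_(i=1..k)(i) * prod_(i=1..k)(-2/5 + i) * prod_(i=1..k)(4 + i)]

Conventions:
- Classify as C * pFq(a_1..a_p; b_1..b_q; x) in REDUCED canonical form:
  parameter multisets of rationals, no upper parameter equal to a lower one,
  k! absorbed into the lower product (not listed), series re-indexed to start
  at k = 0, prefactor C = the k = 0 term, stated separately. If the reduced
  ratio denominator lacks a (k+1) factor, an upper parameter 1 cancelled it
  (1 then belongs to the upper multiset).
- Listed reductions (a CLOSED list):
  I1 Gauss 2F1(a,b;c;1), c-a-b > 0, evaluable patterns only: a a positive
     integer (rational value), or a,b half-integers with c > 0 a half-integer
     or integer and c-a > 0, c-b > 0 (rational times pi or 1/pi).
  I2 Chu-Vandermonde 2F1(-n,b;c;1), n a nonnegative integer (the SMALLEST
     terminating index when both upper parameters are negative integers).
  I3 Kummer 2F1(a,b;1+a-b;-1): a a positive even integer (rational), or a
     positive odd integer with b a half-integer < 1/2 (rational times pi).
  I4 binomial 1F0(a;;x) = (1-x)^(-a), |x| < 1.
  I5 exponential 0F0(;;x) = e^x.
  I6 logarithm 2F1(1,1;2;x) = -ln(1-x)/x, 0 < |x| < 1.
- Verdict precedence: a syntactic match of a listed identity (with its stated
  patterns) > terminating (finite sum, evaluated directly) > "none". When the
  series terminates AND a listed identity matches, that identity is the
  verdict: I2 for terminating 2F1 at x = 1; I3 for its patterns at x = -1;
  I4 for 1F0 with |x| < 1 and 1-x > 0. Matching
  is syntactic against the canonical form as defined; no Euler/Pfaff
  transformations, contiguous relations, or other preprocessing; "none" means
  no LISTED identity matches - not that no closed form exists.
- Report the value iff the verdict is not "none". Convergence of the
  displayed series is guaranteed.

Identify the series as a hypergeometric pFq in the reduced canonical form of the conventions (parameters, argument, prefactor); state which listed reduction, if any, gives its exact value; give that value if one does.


Prefactor -6/5, argument 8/9: 2F1 with upper {-2/3, 6} over lower {5}. Verdict: none. Every listed pattern misses the 2F1 form at 8/9, upper {-2/3, 6}.

Structural cue: x = (8/9) and the product of the first k integers (C = -6/5) is k!.
Ratio: r(k) = (8/9) * (k-2/3) (k+6) / [(k+5) (k+1)] - rational in k, leading ratio (8/9); with t_0 = -6/5, classification follows.
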